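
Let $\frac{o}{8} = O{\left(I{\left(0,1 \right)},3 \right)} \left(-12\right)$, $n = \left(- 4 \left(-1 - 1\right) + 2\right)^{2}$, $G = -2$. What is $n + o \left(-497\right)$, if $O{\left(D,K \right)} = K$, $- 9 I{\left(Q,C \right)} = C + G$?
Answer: $143236$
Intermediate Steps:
$I{\left(Q,C \right)} = \frac{2}{9} - \frac{C}{9}$ ($I{\left(Q,C \right)} = - \frac{C - 2}{9} = - \frac{-2 + C}{9} = \frac{2}{9} - \frac{C}{9}$)
$n = 100$ ($n = \left(\left(-4\right) \left(-2\right) + 2\right)^{2} = \left(8 + 2\right)^{2} = 10^{2} = 100$)
$o = -288$ ($o = 8 \cdot 3 \left(-12\right) = 8 \left(-36\right) = -288$)
$n + o \left(-497\right) = 100 - -143136 = 100 + 143136 = 143236$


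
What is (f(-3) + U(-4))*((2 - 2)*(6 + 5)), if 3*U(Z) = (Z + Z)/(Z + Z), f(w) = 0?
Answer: 0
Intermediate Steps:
U(Z) = ⅓ (U(Z) = ((Z + Z)/(Z + Z))/3 = ((2*Z)/((2*Z)))/3 = ((2*Z)*(1/(2*Z)))/3 = (⅓)*1 = ⅓)
(f(-3) + U(-4))*((2 - 2)*(6 + 5)) = (0 + ⅓)*((2 - 2)*(6 + 5)) = (0*11)/3 = (⅓)*0 = 0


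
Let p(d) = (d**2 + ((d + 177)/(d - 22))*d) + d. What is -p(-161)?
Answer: -4716656/183 ≈ -25774.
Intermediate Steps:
p(d) = d + d**2 + d*(177 + d)/(-22 + d) (p(d) = (d**2 + ((177 + d)/(-22 + d))*d) + d = (d**2 + d*(177 + d)/(-22 + d)) + d = d + d**2 + d*(177 + d)/(-22 + d))
-p(-161) = -(-161)*(155 + (-161)**2 - 20*(-161))/(-22 - 161) = -(-161)*(155 + 25921 + 3220)/(-183) = -(-161)*(-1)*29296/183 = -1*4716656/183 = -4716656/183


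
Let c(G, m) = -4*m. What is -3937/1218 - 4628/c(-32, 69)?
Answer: 126397/9338 ≈ 13.536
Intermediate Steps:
-3937/1218 - 4628/c(-32, 69) = -3937/1218 - 4628/((-4*69)) = -3937*1/1218 - 4628/(-276) = -3937/1218 - 4628*(-1/276) = -3937/1218 + 1157/69 = 126397/9338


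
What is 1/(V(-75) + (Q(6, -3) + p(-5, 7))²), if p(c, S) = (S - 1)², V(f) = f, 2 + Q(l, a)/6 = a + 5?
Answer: 1/1221 ≈ 0.00081900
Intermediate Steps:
Q(l, a) = 18 + 6*a (Q(l, a) = -12 + 6*(a + 5) = -12 + 6*(5 + a) = -12 + (30 + 6*a) = 18 + 6*a)
p(c, S) = (-1 + S)²
1/(V(-75) + (Q(6, -3) + p(-5, 7))²) = 1/(-75 + ((18 + 6*(-3)) + (-1 + 7)²)²) = 1/(-75 + ((18 - 18) + 6²)²) = 1/(-75 + (0 + 36)²) = 1/(-75 + 36²) = 1/(-75 + 1296) = 1/1221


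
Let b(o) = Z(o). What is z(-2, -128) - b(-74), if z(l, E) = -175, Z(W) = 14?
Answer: -189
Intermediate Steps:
b(o) = 14
z(-2, -128) - b(-74) = -175 - 1*14 = -175 - 14 = -189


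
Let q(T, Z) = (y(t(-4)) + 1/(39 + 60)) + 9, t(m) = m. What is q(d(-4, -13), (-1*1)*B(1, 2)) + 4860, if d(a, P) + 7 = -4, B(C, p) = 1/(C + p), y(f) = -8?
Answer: 481240/99 ≈ 4861.0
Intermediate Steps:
d(a, P) = -11 (d(a, P) = -7 - 4 = -11)
q(T, Z) = 100/99 (q(T, Z) = (-8 + 1/(39 + 60)) + 9 = (-8 + 1/99) + 9 = -791/99 + 9 = 100/99)
q(d(-4, -13), (-1*1)*B(1, 2)) + 4860 = 100/99 + 4860 = 481240/99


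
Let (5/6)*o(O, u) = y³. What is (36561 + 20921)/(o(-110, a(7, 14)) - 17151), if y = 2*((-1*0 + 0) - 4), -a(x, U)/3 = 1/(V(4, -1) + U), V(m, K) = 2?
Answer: -287410/88827 ≈ -3.2356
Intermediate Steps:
a(x, U) = -3/(2 + U)
y = -8 (y = 2*((0 + 0) - 4) = 2*(0 - 4) = 2*(-4) = -8)
o(O, u) = -3072/5 (o(O, u) = (6/5)*(-8)³ = (6/5)*(-512) = -3072/5)
(36561 + 20921)/(o(-110, a(7, 14)) - 17151) = (36561 + 20921)/(-3072/5 - 17151) = 57482/(-88827/5) = 57482*(-5/88827) = -287410/88827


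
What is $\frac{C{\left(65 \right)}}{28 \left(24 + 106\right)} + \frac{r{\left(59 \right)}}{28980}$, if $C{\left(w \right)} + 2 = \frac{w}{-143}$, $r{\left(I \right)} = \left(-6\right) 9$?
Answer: $- \frac{2337}{920920} \approx -0.0025377$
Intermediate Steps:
$r{\left(I \right)} = -54$
$C{\left(w \right)} = -2 - \frac{w}{143}$ ($C{\left(w \right)} = -2 + \frac{w}{-143} = -2 + w \left(- \frac{1}{143}\right) = -2 - \frac{w}{143}$)
$\frac{C{\left(65 \right)}}{28 \left(24 + 106\right)} + \frac{r{\left(59 \right)}}{28980} = \frac{-2 - \frac{5}{11}}{28 \left(24 + 106\right)} - \frac{54}{28980} = \frac{-2 - \frac{5}{11}}{28 \cdot 130} - \frac{3}{1610} = - \frac{27}{11 \cdot 3640} - \frac{3}{1610} = \left(- \frac{27}{11}\right) \frac{1}{3640} - \frac{3}{1610} = - \frac{27}{40040} - \frac{3}{1610} = - \frac{2337}{920920}$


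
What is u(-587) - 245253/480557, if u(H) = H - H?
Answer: -245253/480557 ≈ -0.51035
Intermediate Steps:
u(H) = 0
u(-587) - 245253/480557 = 0 - 245253/480557 = -245253/480557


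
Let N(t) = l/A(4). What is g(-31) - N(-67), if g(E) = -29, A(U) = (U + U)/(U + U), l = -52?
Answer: 23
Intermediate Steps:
A(U) = 1 (A(U) = (2*U)/((2*U)) = (2*U)*(1/(2*U)) = 1)
N(t) = -52 (N(t) = -52/1 = -52*1 = -52)
g(-31) - N(-67) = -29 - 1*(-52) = -29 + 52 = 23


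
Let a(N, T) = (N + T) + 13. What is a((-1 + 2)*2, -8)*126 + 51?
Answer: 933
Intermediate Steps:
a(N, T) = 13 + N + T
a((-1 + 2)*2, -8)*126 + 51 = (13 + (-1 + 2)*2 - 8)*126 + 51 = (13 + 1*2 - 8)*126 + 51 = (13 + 2 - 8)*126 + 51 = 7*126 + 51 = 882 + 51 = 933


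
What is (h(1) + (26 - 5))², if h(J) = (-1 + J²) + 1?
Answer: 484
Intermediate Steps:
h(J) = J²
(h(1) + (26 - 5))² = (1² + (26 - 5))² = (1 + 21)² = 22² = 484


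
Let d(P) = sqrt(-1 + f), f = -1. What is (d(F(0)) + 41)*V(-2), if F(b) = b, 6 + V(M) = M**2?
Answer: -82 - 2*I*sqrt(2) ≈ -82.0 - 2.8284*I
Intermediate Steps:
V(M) = -6 + M**2
d(P) = I*sqrt(2) (d(P) = sqrt(-1 - 1) = sqrt(-2) = I*sqrt(2))
(d(F(0)) + 41)*V(-2) = (I*sqrt(2) + 41)*(-6 + (-2)**2) = (41 + I*sqrt(2))*(-6 + 4) = (41 + I*sqrt(2))*(-2) = -82 - 2*I*sqrt(2)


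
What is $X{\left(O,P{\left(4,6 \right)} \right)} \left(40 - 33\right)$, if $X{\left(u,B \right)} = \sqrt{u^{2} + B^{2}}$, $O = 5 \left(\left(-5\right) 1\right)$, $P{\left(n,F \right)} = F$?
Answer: $7 \sqrt{661} \approx 179.97$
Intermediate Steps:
$O = -25$ ($O = 5 \left(-5\right) = -25$)
$X{\left(u,B \right)} = \sqrt{B^{2} + u^{2}}$
$X{\left(O,P{\left(4,6 \right)} \right)} \left(40 - 33\right) = \sqrt{6^{2} + \left(-25\right)^{2}} \left(40 - 33\right) = \sqrt{36 + 625} \cdot 7 = \sqrt{661} \cdot 7 = 7 \sqrt{661}$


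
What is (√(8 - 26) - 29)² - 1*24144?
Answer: -23321 - 174*I*√2 ≈ -23321.0 - 246.07*I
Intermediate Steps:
(√(8 - 26) - 29)² - 1*24144 = (√(-18) - 29)² - 24144 = (3*I*√2 - 29)² - 24144 = (-29 + 3*I*√2)² - 24144 = -24144 + (-29 + 3*I*√2)²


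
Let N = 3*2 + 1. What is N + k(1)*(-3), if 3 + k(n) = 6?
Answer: -2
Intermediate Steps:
k(n) = 3 (k(n) = -3 + 6 = 3)
N = 7 (N = 6 + 1 = 7)
N + k(1)*(-3) = 7 + 3*(-3) = 7 - 9 = -2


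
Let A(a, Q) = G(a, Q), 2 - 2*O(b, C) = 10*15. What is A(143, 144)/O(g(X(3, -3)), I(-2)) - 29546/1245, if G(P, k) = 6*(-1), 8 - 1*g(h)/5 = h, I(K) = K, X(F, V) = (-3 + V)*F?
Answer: -1089467/46065 ≈ -23.651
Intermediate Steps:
X(F, V) = F*(-3 + V)
g(h) = 40 - 5*h
G(P, k) = -6
O(b, C) = -74 (O(b, C) = 1 - 5*15 = 1 - 1/2*150 = 1 - 75 = -74)
A(a, Q) = -6
A(143, 144)/O(g(X(3, -3)), I(-2)) - 29546/1245 = -6/(-74) - 29546/1245 = -6*(-1/74) - 29546*1/1245 = 3/37 - 29546/1245 = -1089467/46065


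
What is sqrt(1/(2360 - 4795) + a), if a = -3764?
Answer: I*sqrt(22317605335)/2435 ≈ 61.351*I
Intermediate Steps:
sqrt(1/(2360 - 4795) + a) = sqrt(1/(2360 - 4795) - 3764) = sqrt(1/(-2435) - 3764) = sqrt(-1/2435 - 3764) = sqrt(-9165341/2435) = I*sqrt(22317605335)/2435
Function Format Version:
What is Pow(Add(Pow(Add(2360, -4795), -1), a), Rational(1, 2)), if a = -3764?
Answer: Mul(Rational(1, 2435), I, Pow(22317605335, Rational(1, 2))) ≈ Mul(61.351, I)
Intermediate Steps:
Pow(Add(Pow(Add(2360, -4795), -1), a), Rational(1, 2)) = Pow(Add(Pow(Add(2360, -4795), -1), -3764), Rational(1, 2)) = Pow(Add(Pow(-2435, -1), -3764), Rational(1, 2)) = Pow(Add(Rational(-1, 2435), -3764), Rational(1, 2)) = Pow(Rational(-9165341, 2435), Rational(1, 2)) = Mul(Rational(1, 2435), I, Pow(22317605335, Rational(1, 2)))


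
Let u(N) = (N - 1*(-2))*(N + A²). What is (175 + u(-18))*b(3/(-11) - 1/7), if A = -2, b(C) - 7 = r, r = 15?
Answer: 8778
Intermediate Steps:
b(C) = 22 (b(C) = 7 + 15 = 22)
u(N) = (2 + N)*(4 + N) (u(N) = (N - 1*(-2))*(N + (-2)²) = (N + 2)*(N + 4) = (2 + N)*(4 + N))
(175 + u(-18))*b(3/(-11) - 1/7) = (175 + (8 + (-18)² + 6*(-18)))*22 = (175 + (8 + 324 - 108))*22 = (175 + 224)*22 = 399*22 = 8778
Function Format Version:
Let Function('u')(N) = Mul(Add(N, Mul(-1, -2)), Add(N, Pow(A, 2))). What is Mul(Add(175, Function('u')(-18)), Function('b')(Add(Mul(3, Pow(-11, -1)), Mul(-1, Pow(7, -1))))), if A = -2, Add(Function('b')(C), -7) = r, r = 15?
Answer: 8778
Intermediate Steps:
Function('b')(C) = 22 (Function('b')(C) = Add(7, 15) = 22)
Function('u')(N) = Mul(Add(2, N), Add(4, N)) (Function('u')(N) = Mul(Add(N, Mul(-1, -2)), Add(N, Pow(-2, 2))) = Mul(Add(N, 2), Add(N, 4)) = Mul(Add(2, N), Add(4, N)))
Mul(Add(175, Function('u')(-18)), Function('b')(Add(Mul(3, Pow(-11, -1)), Mul(-1, Pow(7, -1))))) = Mul(Add(175, Add(8, Pow(-18, 2), Mul(6, -18))), 22) = Mul(Add(175, Add(8, 324, -108)), 22) = Mul(Add(175, 224), 22) = Mul(399, 22) = 8778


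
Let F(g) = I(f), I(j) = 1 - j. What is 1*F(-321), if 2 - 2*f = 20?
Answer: 10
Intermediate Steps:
f = -9 (f = 1 - 1/2*20 = 1 - 10 = -9)
F(g) = 10 (F(g) = 1 - 1*(-9) = 1 + 9 = 10)
1*F(-321) = 1*10 = 10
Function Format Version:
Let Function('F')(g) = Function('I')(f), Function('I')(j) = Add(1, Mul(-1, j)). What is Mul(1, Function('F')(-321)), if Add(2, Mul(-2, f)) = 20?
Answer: 10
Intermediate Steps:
f = -9 (f = Add(1, Mul(Rational(-1, 2), 20)) = Add(1, -10) = -9)
Function('F')(g) = 10 (Function('F')(g) = Add(1, Mul(-1, -9)) = Add(1, 9) = 10)
Mul(1, Function('F')(-321)) = Mul(1, 10) = 10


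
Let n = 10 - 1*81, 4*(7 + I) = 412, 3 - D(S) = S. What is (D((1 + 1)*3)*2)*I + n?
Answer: -647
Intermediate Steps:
D(S) = 3 - S
I = 96 (I = -7 + (¼)*412 = -7 + 103 = 96)
n = -71 (n = 10 - 81 = -71)
(D((1 + 1)*3)*2)*I + n = ((3 - (1 + 1)*3)*2)*96 - 71 = ((3 - 2*3)*2)*96 - 71 = ((3 - 1*6)*2)*96 - 71 = ((3 - 6)*2)*96 - 71 = -3*2*96 - 71 = -6*96 - 71 = -576 - 71 = -647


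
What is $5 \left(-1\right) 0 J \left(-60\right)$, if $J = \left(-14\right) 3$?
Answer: $0$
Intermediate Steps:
$J = -42$
$5 \left(-1\right) 0 J \left(-60\right) = 5 \left(-1\right) 0 \left(-42\right) \left(-60\right) = \left(-5\right) 0 \left(-42\right) \left(-60\right) = 0 \left(-42\right) \left(-60\right) = 0 \left(-60\right) = 0$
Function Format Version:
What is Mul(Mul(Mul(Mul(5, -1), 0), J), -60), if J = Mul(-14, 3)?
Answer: 0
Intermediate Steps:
J = -42
Mul(Mul(Mul(Mul(5, -1), 0), J), -60) = Mul(Mul(Mul(Mul(5, -1), 0), -42), -60) = Mul(Mul(Mul(-5, 0), -42), -60) = Mul(Mul(0, -42), -60) = Mul(0, -60) = 0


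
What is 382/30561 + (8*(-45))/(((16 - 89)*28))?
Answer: 2945692/15616671 ≈ 0.18862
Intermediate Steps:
382/30561 + (8*(-45))/(((16 - 89)*28)) = 382*(1/30561) - 360/((-73*28)) = 382/30561 - 360/(-2044) = 382/30561 - 360*(-1/2044) = 382/30561 + 90/511 = 2945692/15616671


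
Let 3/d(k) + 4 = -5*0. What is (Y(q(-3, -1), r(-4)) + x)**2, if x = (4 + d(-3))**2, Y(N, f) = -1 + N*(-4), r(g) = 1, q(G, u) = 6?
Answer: 53361/256 ≈ 208.44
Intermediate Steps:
d(k) = -3/4 (d(k) = 3/(-4 - 5*0) = 3/(-4 + 0) = 3/(-4) = 3*(-1/4) = -3/4)
Y(N, f) = -1 - 4*N
x = 169/16 (x = (4 - 3/4)**2 = (13/4)**2 = 169/16 ≈ 10.563)
(Y(q(-3, -1), r(-4)) + x)**2 = ((-1 - 4*6) + 169/16)**2 = ((-1 - 24) + 169/16)**2 = (-25 + 169/16)**2 = (-231/16)**2 = 53361/256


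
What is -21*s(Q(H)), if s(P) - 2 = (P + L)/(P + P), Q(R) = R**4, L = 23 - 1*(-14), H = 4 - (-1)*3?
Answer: -18063/343 ≈ -52.662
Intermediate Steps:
H = 7 (H = 4 - 1*(-3) = 4 + 3 = 7)
L = 37 (L = 23 + 14 = 37)
s(P) = 2 + (37 + P)/(2*P) (s(P) = 2 + (P + 37)/(P + P) = 2 + (37 + P)/((2*P)) = 2 + (37 + P)*(1/(2*P)) = 2 + (37 + P)/(2*P))
-21*s(Q(H)) = -21*(37 + 5*7**4)/(2*(7**4)) = -21*(37 + 5*2401)/(2*2401) = -21*(37 + 12005)/(2*2401) = -21*12042/(2*2401) = -21*6021/2401 = -18063/343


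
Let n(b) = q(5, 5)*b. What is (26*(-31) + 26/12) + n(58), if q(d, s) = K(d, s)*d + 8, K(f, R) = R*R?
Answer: 41461/6 ≈ 6910.2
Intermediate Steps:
K(f, R) = R²
q(d, s) = 8 + d*s² (q(d, s) = s²*d + 8 = d*s² + 8 = 8 + d*s²)
n(b) = 133*b (n(b) = (8 + 5*5²)*b = (8 + 5*25)*b = (8 + 125)*b = 133*b)
(26*(-31) + 26/12) + n(58) = (26*(-31) + 26/12) + 133*58 = (-806 + 26*(1/12)) + 7714 = (-806 + 13/6) + 7714 = -4823/6 + 7714 = 41461/6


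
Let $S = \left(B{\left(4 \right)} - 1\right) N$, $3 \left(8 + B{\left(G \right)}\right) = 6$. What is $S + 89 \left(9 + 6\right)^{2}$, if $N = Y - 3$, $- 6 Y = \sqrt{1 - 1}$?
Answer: $20046$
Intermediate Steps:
$Y = 0$ ($Y = - \frac{\sqrt{1 - 1}}{6} = - \frac{\sqrt{0}}{6} = \left(- \frac{1}{6}\right) 0 = 0$)
$B{\left(G \right)} = -6$ ($B{\left(G \right)} = -8 + \frac{1}{3} \cdot 6 = -8 + 2 = -6$)
$N = -3$ ($N = 0 - 3 = -3$)
$S = 21$ ($S = \left(-6 - 1\right) \left(-3\right) = \left(-7\right) \left(-3\right) = 21$)
$S + 89 \left(9 + 6\right)^{2} = 21 + 89 \left(9 + 6\right)^{2} = 21 + 89 \cdot 15^{2} = 21 + 89 \cdot 225 = 21 + 20025 = 20046$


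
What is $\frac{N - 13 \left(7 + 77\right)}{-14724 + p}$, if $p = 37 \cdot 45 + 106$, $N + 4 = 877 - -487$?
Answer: $- \frac{268}{12953} \approx -0.02069$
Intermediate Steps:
$N = 1360$ ($N = -4 + \left(877 - -487\right) = -4 + \left(877 + 487\right) = -4 + 1364 = 1360$)
$p = 1771$ ($p = 1665 + 106 = 1771$)
$\frac{N - 13 \left(7 + 77\right)}{-14724 + p} = \frac{1360 - 13 \left(7 + 77\right)}{-14724 + 1771} = \frac{1360 - 1092}{-12953} = \left(1360 - 1092\right) \left(- \frac{1}{12953}\right) = 268 \left(- \frac{1}{12953}\right) = - \frac{268}{12953}$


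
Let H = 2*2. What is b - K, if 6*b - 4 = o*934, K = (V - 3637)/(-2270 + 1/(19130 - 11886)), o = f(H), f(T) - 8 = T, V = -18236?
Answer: 30569680546/16443879 ≈ 1859.0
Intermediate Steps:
H = 4
f(T) = 8 + T
o = 12 (o = 8 + 4 = 12)
K = 52816004/5481293 (K = (-18236 - 3637)/(-2270 + 1/(19130 - 11886)) = -21873/(-2270 + 1/7244) = -21873/(-16443879/7244) = -21873*(-7244/16443879) = 52816004/5481293 ≈ 9.6357)
b = 5606/3 (b = ⅔ + (12*934)/6 = ⅔ + (⅙)*11208 = ⅔ + 1868 = 5606/3 ≈ 1868.7)
b - K = 5606/3 - 1*52816004/5481293 = 5606/3 - 52816004/5481293 = 30569680546/16443879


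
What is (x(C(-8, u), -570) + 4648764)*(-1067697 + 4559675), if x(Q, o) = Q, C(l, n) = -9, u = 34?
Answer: 16233350187390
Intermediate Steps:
(x(C(-8, u), -570) + 4648764)*(-1067697 + 4559675) = (-9 + 4648764)*(-1067697 + 4559675) = 4648755*3491978 = 16233350187390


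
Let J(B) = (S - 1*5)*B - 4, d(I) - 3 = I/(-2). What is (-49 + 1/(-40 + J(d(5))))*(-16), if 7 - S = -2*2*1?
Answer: 32160/41 ≈ 784.39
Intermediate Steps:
S = 11 (S = 7 - (-2*2) = 7 - (-4) = 7 - 1*(-4) = 7 + 4 = 11)
d(I) = 3 - I/2 (d(I) = 3 + I/(-2) = 3 + I*(-½) = 3 - I/2)
J(B) = -4 + 6*B (J(B) = (11 - 1*5)*B - 4 = (11 - 5)*B - 4 = 6*B - 4 = -4 + 6*B)
(-49 + 1/(-40 + J(d(5))))*(-16) = (-49 + 1/(-40 + (-4 + 6*(3 - ½*5))))*(-16) = (-49 + 1/(-40 + (-4 + 6*(3 - 5/2))))*(-16) = (-49 + 1/(-40 + (-4 + 6*(½))))*(-16) = (-49 + 1/(-40 + (-4 + 3)))*(-16) = (-49 + 1/(-40 - 1))*(-16) = (-49 + 1/(-41))*(-16) = (-49 - 1/41)*(-16) = -2010/41*(-16) = 32160/41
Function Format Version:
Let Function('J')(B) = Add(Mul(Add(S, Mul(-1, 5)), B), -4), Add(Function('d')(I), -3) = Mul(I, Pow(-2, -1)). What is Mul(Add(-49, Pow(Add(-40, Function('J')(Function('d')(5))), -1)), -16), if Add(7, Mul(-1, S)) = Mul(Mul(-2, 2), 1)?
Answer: Rational(32160, 41) ≈ 784.39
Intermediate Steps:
S = 11 (S = Add(7, Mul(-1, Mul(Mul(-2, 2), 1))) = Add(7, Mul(-1, Mul(-4, 1))) = Add(7, Mul(-1, -4)) = Add(7, 4) = 11)
Function('d')(I) = Add(3, Mul(Rational(-1, 2), I)) (Function('d')(I) = Add(3, Mul(I, Pow(-2, -1))) = Add(3, Mul(I, Rational(-1, 2))) = Add(3, Mul(Rational(-1, 2), I)))
Function('J')(B) = Add(-4, Mul(6, B)) (Function('J')(B) = Add(Mul(Add(11, Mul(-1, 5)), B), -4) = Add(Mul(Add(11, -5), B), -4) = Add(Mul(6, B), -4) = Add(-4, Mul(6, B)))
Mul(Add(-49, Pow(Add(-40, Function('J')(Function('d')(5))), -1)), -16) = Mul(Add(-49, Pow(Add(-40, Add(-4, Mul(6, Add(3, Mul(Rational(-1, 2), 5))))), -1)), -16) = Mul(Add(-49, Pow(Add(-40, Add(-4, Mul(6, Add(3, Rational(-5, 2))))), -1)), -16) = Mul(Add(-49, Pow(Add(-40, Add(-4, Mul(6, Rational(1, 2)))), -1)), -16) = Mul(Add(-49, Pow(Add(-40, Add(-4, 3)), -1)), -16) = Mul(Add(-49, Pow(Add(-40, -1), -1)), -16) = Mul(Add(-49, Pow(-41, -1)), -16) = Mul(Add(-49, Rational(-1, 41)), -16) = Mul(Rational(-2010, 41), -16) = Rational(32160, 41)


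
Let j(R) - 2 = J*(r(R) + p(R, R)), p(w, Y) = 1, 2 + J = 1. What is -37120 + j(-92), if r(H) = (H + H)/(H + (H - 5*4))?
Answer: -1893115/51 ≈ -37120.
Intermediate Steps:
J = -1 (J = -2 + 1 = -1)
r(H) = 2*H/(-20 + 2*H) (r(H) = (2*H)/(H + (H - 20)) = (2*H)/(H + (-20 + H)) = (2*H)/(-20 + 2*H) = 2*H/(-20 + 2*H))
j(R) = 1 - R/(-10 + R) (j(R) = 2 - (R/(-10 + R) + 1) = 2 - (1 + R/(-10 + R)) = 2 + (-1 - R/(-10 + R)) = 1 - R/(-10 + R))
-37120 + j(-92) = -37120 - 10/(-10 - 92) = -37120 - 10/(-102) = -37120 - 10*(-1/102) = -37120 + 5/51 = -1893115/51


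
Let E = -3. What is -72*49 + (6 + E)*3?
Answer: -3519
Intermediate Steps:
-72*49 + (6 + E)*3 = -72*49 + (6 - 3)*3 = -3528 + 3*3 = -3528 + 9 = -3519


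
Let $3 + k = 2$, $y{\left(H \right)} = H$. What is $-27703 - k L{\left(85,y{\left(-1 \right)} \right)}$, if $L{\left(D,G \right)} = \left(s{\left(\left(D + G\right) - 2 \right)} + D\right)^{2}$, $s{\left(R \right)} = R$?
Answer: $186$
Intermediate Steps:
$k = -1$ ($k = -3 + 2 = -1$)
$L{\left(D,G \right)} = \left(-2 + G + 2 D\right)^{2}$ ($L{\left(D,G \right)} = \left(\left(\left(D + G\right) - 2\right) + D\right)^{2} = \left(\left(-2 + D + G\right) + D\right)^{2} = \left(-2 + G + 2 D\right)^{2}$)
$-27703 - k L{\left(85,y{\left(-1 \right)} \right)} = -27703 - - \left(-2 - 1 + 2 \cdot 85\right)^{2} = -27703 - - \left(-2 - 1 + 170\right)^{2} = -27703 - - 167^{2} = -27703 - \left(-1\right) 27889 = -27703 - -27889 = -27703 + 27889 = 186$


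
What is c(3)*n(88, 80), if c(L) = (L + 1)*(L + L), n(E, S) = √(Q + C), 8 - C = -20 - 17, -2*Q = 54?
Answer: 72*√2 ≈ 101.82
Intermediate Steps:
Q = -27 (Q = -½*54 = -27)
C = 45 (C = 8 - (-20 - 17) = 8 - 1*(-37) = 8 + 37 = 45)
n(E, S) = 3*√2 (n(E, S) = √(-27 + 45) = √18 = 3*√2)
c(L) = 2*L*(1 + L) (c(L) = (1 + L)*(2*L) = 2*L*(1 + L))
c(3)*n(88, 80) = (2*3*(1 + 3))*(3*√2) = (2*3*4)*(3*√2) = 24*(3*√2) = 72*√2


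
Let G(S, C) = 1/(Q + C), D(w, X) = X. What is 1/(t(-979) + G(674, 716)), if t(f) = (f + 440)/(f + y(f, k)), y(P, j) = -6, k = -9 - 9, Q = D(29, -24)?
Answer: 681620/373973 ≈ 1.8226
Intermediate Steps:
Q = -24
k = -18
G(S, C) = 1/(-24 + C)
t(f) = (440 + f)/(-6 + f) (t(f) = (f + 440)/(f - 6) = (440 + f)/(-6 + f))
1/(t(-979) + G(674, 716)) = 1/((440 - 979)/(-6 - 979) + 1/(-24 + 716)) = 1/(-539/(-985) + 1/692) = 1/(-1/985*(-539) + 1/692) = 1/(539/985 + 1/692) = 1/(373973/681620) = 681620/373973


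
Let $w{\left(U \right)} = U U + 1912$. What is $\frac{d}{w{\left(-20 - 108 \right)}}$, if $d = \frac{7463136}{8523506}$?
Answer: $\frac{466446}{9746629111} \approx 4.7857 \cdot 10^{-5}$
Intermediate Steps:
$w{\left(U \right)} = 1912 + U^{2}$ ($w{\left(U \right)} = U^{2} + 1912 = 1912 + U^{2}$)
$d = \frac{3731568}{4261753}$ ($d = 7463136 \cdot \frac{1}{8523506} = \frac{3731568}{4261753} \approx 0.8756$)
$\frac{d}{w{\left(-20 - 108 \right)}} = \frac{3731568}{4261753 \left(1912 + \left(-20 - 108\right)^{2}\right)} = \frac{3731568}{4261753 \left(1912 + \left(-128\right)^{2}\right)} = \frac{3731568}{4261753 \left(1912 + 16384\right)} = \frac{3731568}{4261753 \cdot 18296} = \frac{3731568}{4261753} \cdot \frac{1}{18296} = \frac{466446}{9746629111}$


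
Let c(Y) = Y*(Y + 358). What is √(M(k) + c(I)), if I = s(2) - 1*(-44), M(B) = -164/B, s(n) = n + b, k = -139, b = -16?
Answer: 2*√56229809/139 ≈ 107.89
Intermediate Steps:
s(n) = -16 + n (s(n) = n - 16 = -16 + n)
I = 30 (I = (-16 + 2) - 1*(-44) = -14 + 44 = 30)
c(Y) = Y*(358 + Y)
√(M(k) + c(I)) = √(-164/(-139) + 30*(358 + 30)) = √(-164*(-1/139) + 30*388) = √(164/139 + 11640) = √(1618124/139) = 2*√56229809/139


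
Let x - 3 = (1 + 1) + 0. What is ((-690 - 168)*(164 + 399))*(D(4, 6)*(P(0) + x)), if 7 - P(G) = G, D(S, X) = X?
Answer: -34779888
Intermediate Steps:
P(G) = 7 - G
x = 5 (x = 3 + ((1 + 1) + 0) = 3 + (2 + 0) = 3 + 2 = 5)
((-690 - 168)*(164 + 399))*(D(4, 6)*(P(0) + x)) = ((-690 - 168)*(164 + 399))*(6*((7 - 1*0) + 5)) = (-858*563)*(6*((7 + 0) + 5)) = -2898324*(7 + 5) = -2898324*12 = -483054*72 = -34779888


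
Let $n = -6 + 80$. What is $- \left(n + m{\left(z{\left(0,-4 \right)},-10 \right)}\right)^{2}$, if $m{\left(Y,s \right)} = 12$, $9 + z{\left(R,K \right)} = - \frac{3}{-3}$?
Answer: $-7396$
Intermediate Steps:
$z{\left(R,K \right)} = -8$ ($z{\left(R,K \right)} = -9 - \frac{3}{-3} = -9 - -1 = -9 + 1 = -8$)
$n = 74$
$- \left(n + m{\left(z{\left(0,-4 \right)},-10 \right)}\right)^{2} = - \left(74 + 12\right)^{2} = - 86^{2} = \left(-1\right) 7396 = -7396$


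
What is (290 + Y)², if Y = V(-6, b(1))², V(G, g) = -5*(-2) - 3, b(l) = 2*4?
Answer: 114921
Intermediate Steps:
b(l) = 8
V(G, g) = 7 (V(G, g) = 10 - 3 = 7)
Y = 49 (Y = 7² = 49)
(290 + Y)² = (290 + 49)² = 339² = 114921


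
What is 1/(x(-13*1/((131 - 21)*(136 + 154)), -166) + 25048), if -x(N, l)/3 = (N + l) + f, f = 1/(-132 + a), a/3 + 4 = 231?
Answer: 5837700/149129859437 ≈ 3.9145e-5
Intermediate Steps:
a = 681 (a = -12 + 3*231 = -12 + 693 = 681)
f = 1/549 (f = 1/(-132 + 681) = 1/549 ≈ 0.0018215)
x(N, l) = -1/183 - 3*N - 3*l (x(N, l) = -3*((N + l) + 1/549) = -3*(1/549 + N + l) = -1/183 - 3*N - 3*l)
1/(x(-13*1/((131 - 21)*(136 + 154)), -166) + 25048) = 1/((-1/183 - (-39)/((131 - 21)*(136 + 154)) - 3*(-166)) + 25048) = 1/((-1/183 - (-39)/(110*290) + 498) + 25048) = 1/((-1/183 - (-39)/31900 + 498) + 25048) = 1/((-1/183 - 3*(-13/31900) + 498) + 25048) = 1/((-1/183 + 39/31900 + 498) + 25048) = 1/(2907149837/5837700 + 25048) = 1/(149129859437/5837700) = 5837700/149129859437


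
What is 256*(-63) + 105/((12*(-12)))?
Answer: -774179/48 ≈ -16129.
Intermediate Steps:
256*(-63) + 105/((12*(-12))) = -16128 + 105/(-144) = -16128 + 105*(-1/144) = -16128 - 35/48 = -774179/48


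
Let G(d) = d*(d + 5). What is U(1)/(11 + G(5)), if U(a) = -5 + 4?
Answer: -1/61 ≈ -0.016393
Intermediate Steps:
U(a) = -1
G(d) = d*(5 + d)
U(1)/(11 + G(5)) = -1/(11 + 5*(5 + 5)) = -1/(11 + 5*10) = -1/(11 + 50) = -1/61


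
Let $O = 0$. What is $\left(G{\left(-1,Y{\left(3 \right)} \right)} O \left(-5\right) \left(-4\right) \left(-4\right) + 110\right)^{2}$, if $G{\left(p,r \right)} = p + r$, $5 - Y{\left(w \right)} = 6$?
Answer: $12100$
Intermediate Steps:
$Y{\left(w \right)} = -1$ ($Y{\left(w \right)} = 5 - 6 = -1$)
$\left(G{\left(-1,Y{\left(3 \right)} \right)} O \left(-5\right) \left(-4\right) \left(-4\right) + 110\right)^{2} = \left(\left(-1 - 1\right) 0 \left(-5\right) \left(-4\right) \left(-4\right) + 110\right)^{2} = \left(\left(-2\right) 0 \left(-5\right) \left(-4\right) \left(-4\right) + 110\right)^{2} = \left(0 \left(-5\right) \left(-4\right) \left(-4\right) + 110\right)^{2} = \left(0 \left(-4\right) \left(-4\right) + 110\right)^{2} = \left(0 \left(-4\right) + 110\right)^{2} = \left(0 + 110\right)^{2} = 110^{2} = 12100$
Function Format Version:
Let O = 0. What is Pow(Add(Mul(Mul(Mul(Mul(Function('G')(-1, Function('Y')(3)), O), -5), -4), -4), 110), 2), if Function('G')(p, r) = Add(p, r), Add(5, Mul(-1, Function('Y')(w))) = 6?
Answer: 12100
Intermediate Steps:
Function('Y')(w) = -1 (Function('Y')(w) = Add(5, Mul(-1, 6)) = Add(5, -6) = -1)
Pow(Add(Mul(Mul(Mul(Mul(Function('G')(-1, Function('Y')(3)), O), -5), -4), -4), 110), 2) = Pow(Add(Mul(Mul(Mul(Mul(Add(-1, -1), 0), -5), -4), -4), 110), 2) = Pow(Add(Mul(Mul(Mul(Mul(-2, 0), -5), -4), -4), 110), 2) = Pow(Add(Mul(Mul(Mul(0, -5), -4), -4), 110), 2) = Pow(Add(Mul(Mul(0, -4), -4), 110), 2) = Pow(Add(Mul(0, -4), 110), 2) = Pow(Add(0, 110), 2) = Pow(110, 2) = 12100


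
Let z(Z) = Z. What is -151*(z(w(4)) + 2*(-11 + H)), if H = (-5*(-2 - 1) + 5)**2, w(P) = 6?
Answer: -118384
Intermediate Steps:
H = 400 (H = (-5*(-3) + 5)**2 = (15 + 5)**2 = 20**2 = 400)
-151*(z(w(4)) + 2*(-11 + H)) = -151*(6 + 2*(-11 + 400)) = -151*(6 + 2*389) = -151*(6 + 778) = -151*784 = -118384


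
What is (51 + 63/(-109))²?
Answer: 30206016/11881 ≈ 2542.4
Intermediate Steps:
(51 + 63/(-109))² = (51 + 63*(-1/109))² = (51 - 63/109)² = (5496/109)² = 30206016/11881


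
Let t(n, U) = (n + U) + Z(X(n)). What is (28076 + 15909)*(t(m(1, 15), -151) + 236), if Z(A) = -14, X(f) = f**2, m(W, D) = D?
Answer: 3782710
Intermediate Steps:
t(n, U) = -14 + U + n (t(n, U) = (n + U) - 14 = (U + n) - 14 = -14 + U + n)
(28076 + 15909)*(t(m(1, 15), -151) + 236) = (28076 + 15909)*((-14 - 151 + 15) + 236) = 43985*(-150 + 236) = 43985*86 = 3782710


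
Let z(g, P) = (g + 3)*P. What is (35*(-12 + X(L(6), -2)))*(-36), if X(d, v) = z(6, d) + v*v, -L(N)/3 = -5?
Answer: -160020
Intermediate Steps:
L(N) = 15 (L(N) = -3*(-5) = 15)
z(g, P) = P*(3 + g) (z(g, P) = (3 + g)*P = P*(3 + g))
X(d, v) = v² + 9*d (X(d, v) = d*(3 + 6) + v*v = d*9 + v² = 9*d + v² = v² + 9*d)
(35*(-12 + X(L(6), -2)))*(-36) = (35*(-12 + ((-2)² + 9*15)))*(-36) = (35*(-12 + (4 + 135)))*(-36) = (35*(-12 + 139))*(-36) = (35*127)*(-36) = 4445*(-36) = -160020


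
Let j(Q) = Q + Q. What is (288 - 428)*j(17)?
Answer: -4760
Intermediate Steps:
j(Q) = 2*Q
(288 - 428)*j(17) = (288 - 428)*(2*17) = -140*34 = -4760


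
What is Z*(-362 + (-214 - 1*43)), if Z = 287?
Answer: -177653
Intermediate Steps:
Z*(-362 + (-214 - 1*43)) = 287*(-362 + (-214 - 1*43)) = 287*(-362 + (-214 - 43)) = 287*(-362 - 257) = 287*(-619) = -177653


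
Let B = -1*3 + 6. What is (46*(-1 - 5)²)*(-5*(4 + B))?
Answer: -57960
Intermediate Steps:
B = 3 (B = -3 + 6 = 3)
(46*(-1 - 5)²)*(-5*(4 + B)) = (46*(-1 - 5)²)*(-5*(4 + 3)) = (46*(-6)²)*(-5*7) = (46*36)*(-35) = 1656*(-35) = -57960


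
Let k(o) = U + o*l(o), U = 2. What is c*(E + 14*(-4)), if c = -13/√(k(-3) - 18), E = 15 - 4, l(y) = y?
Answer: -585*I*√7/7 ≈ -221.11*I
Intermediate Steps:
k(o) = 2 + o² (k(o) = 2 + o*o = 2 + o²)
E = 11
c = 13*I*√7/7 (c = -13/√((2 + (-3)²) - 18) = -13/√((2 + 9) - 18) = -13/√(11 - 18) = -13*(-I*√7/7) = -(-13)*I*√7/7 = 13*I*√7/7 ≈ 4.9135*I)
c*(E + 14*(-4)) = (13*I*√7/7)*(11 + 14*(-4)) = (13*I*√7/7)*(11 - 56) = (13*I*√7/7)*(-45) = -585*I*√7/7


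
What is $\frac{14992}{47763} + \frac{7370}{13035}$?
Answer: $\frac{3317782}{3773277} \approx 0.87928$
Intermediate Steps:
$\frac{14992}{47763} + \frac{7370}{13035} = 14992 \cdot \frac{1}{47763} + 7370 \cdot \frac{1}{13035} = \frac{14992}{47763} + \frac{134}{237} = \frac{3317782}{3773277}$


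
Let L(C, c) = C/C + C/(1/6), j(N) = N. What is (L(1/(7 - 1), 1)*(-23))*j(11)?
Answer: -506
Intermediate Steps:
L(C, c) = 1 + 6*C (L(C, c) = 1 + C/(⅙) = 1 + C*6 = 1 + 6*C)
(L(1/(7 - 1), 1)*(-23))*j(11) = ((1 + 6/(7 - 1))*(-23))*11 = ((1 + 6/6)*(-23))*11 = ((1 + 6*(⅙))*(-23))*11 = ((1 + 1)*(-23))*11 = (2*(-23))*11 = -46*11 = -506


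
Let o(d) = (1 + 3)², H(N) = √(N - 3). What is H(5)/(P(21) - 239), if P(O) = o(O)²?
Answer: √2/17 ≈ 0.083189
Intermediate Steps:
H(N) = √(-3 + N)
o(d) = 16 (o(d) = 4² = 16)
P(O) = 256 (P(O) = 16² = 256)
H(5)/(P(21) - 239) = √(-3 + 5)/(256 - 239) = √2/17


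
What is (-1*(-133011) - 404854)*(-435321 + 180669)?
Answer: 69225363636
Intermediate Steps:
(-1*(-133011) - 404854)*(-435321 + 180669) = (133011 - 404854)*(-254652) = -271843*(-254652) = 69225363636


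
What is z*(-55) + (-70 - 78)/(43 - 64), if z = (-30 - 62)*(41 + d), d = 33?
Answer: 7863388/21 ≈ 3.7445e+5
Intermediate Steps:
z = -6808 (z = (-30 - 62)*(41 + 33) = -92*74 = -6808)
z*(-55) + (-70 - 78)/(43 - 64) = -6808*(-55) + (-70 - 78)/(43 - 64) = 374440 - 148/(-21) = 374440 - 148*(-1/21) = 374440 + 148/21 = 7863388/21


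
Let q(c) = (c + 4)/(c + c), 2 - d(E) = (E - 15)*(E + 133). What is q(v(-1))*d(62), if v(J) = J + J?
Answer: 9163/2 ≈ 4581.5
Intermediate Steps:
v(J) = 2*J
d(E) = 2 - (-15 + E)*(133 + E) (d(E) = 2 - (E - 15)*(E + 133) = 2 - (-15 + E)*(133 + E))
q(c) = (4 + c)/(2*c) (q(c) = (4 + c)/((2*c)) = (4 + c)*(1/(2*c)) = (4 + c)/(2*c))
q(v(-1))*d(62) = ((4 + 2*(-1))/(2*((2*(-1)))))*(1997 - 1*62**2 - 118*62) = ((1/2)*(4 - 2)/(-2))*(1997 - 1*3844 - 7316) = ((1/2)*(-1/2)*2)*(1997 - 3844 - 7316) = -1/2*(-9163) = 9163/2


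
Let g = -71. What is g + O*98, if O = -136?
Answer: -13399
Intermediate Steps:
g + O*98 = -71 - 136*98 = -71 - 13328 = -13399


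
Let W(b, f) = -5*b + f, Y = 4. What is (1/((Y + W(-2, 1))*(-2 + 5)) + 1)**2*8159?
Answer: 17264444/2025 ≈ 8525.7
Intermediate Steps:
W(b, f) = f - 5*b
(1/((Y + W(-2, 1))*(-2 + 5)) + 1)**2*8159 = (1/((4 + (1 - 5*(-2)))*(-2 + 5)) + 1)**2*8159 = (1/((4 + (1 + 10))*3) + 1)**2*8159 = (1/((4 + 11)*3) + 1)**2*8159 = (1/(15*3) + 1)**2*8159 = (1/45 + 1)**2*8159 = (46/45)**2*8159 = (2116/2025)*8159 = 17264444/2025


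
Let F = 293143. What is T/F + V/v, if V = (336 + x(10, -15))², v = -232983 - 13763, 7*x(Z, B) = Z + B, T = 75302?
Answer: -704308642179/3544261271222 ≈ -0.19872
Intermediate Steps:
x(Z, B) = B/7 + Z/7 (x(Z, B) = (Z + B)/7 = (B + Z)/7 = B/7 + Z/7)
v = -246746
V = 5508409/49 (V = (336 + ((⅐)*(-15) + (⅐)*10))² = (336 + (-15/7 + 10/7))² = (336 - 5/7)² = (2347/7)² = 5508409/49 ≈ 1.1242e+5)
T/F + V/v = 75302/293143 + (5508409/49)/(-246746) = 75302*(1/293143) + (5508409/49)*(-1/246746) = 75302/293143 - 5508409/12090554 = -704308642179/3544261271222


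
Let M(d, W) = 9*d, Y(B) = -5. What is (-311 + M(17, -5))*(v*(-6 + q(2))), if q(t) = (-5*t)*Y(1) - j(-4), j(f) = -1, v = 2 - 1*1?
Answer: -7110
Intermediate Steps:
v = 1 (v = 2 - 1 = 1)
q(t) = 1 + 25*t (q(t) = -5*t*(-5) - 1*(-1) = 25*t + 1 = 1 + 25*t)
(-311 + M(17, -5))*(v*(-6 + q(2))) = (-311 + 9*17)*(1*(-6 + (1 + 25*2))) = (-311 + 153)*(1*(-6 + (1 + 50))) = -158*(-6 + 51) = -158*45 = -7110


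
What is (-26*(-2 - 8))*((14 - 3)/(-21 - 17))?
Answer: -1430/19 ≈ -75.263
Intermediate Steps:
(-26*(-2 - 8))*((14 - 3)/(-21 - 17)) = (-26*(-10))*(11/(-38)) = 260*(11*(-1/38)) = 260*(-11/38) = -1430/19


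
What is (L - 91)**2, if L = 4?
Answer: 7569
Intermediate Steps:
(L - 91)**2 = (4 - 91)**2 = (-87)**2 = 7569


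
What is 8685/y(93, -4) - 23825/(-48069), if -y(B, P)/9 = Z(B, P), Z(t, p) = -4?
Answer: 46481885/192276 ≈ 241.75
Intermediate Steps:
y(B, P) = 36 (y(B, P) = -9*(-4) = 36)
8685/y(93, -4) - 23825/(-48069) = 8685/36 - 23825/(-48069) = 8685*(1/36) - 23825*(-1/48069) = 965/4 + 23825/48069 = 46481885/192276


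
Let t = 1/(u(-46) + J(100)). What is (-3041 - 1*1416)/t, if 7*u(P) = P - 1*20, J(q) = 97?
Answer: -2732141/7 ≈ -3.9031e+5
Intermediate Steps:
u(P) = -20/7 + P/7 (u(P) = (P - 1*20)/7 = (P - 20)/7 = (-20 + P)/7 = -20/7 + P/7)
t = 7/613 (t = 1/((-20/7 + (⅐)*(-46)) + 97) = 1/((-20/7 - 46/7) + 97) = 1/(-66/7 + 97) = 1/(613/7) = 7/613 ≈ 0.011419)
(-3041 - 1*1416)/t = (-3041 - 1*1416)/(7/613) = (-3041 - 1416)*(613/7) = -4457*613/7 = -2732141/7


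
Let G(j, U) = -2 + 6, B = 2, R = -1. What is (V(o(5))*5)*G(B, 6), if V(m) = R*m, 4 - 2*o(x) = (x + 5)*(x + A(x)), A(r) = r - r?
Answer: 460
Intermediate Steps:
G(j, U) = 4
A(r) = 0
o(x) = 2 - x*(5 + x)/2 (o(x) = 2 - (x + 5)*(x + 0)/2 = 2 - (5 + x)*x/2 = 2 - x*(5 + x)/2)
V(m) = -m
(V(o(5))*5)*G(B, 6) = (-(2 - 5/2*5 - ½*5²)*5)*4 = (-(2 - 25/2 - ½*25)*5)*4 = (-(2 - 25/2 - 25/2)*5)*4 = (-1*(-23)*5)*4 = (23*5)*4 = 115*4 = 460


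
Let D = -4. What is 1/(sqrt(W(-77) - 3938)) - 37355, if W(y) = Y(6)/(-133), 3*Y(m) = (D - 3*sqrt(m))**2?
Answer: -37355 - I*sqrt(399)/(2*sqrt(392833 + 6*sqrt(6))) ≈ -37355.0 - 0.015935*I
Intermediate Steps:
Y(m) = (-4 - 3*sqrt(m))**2/3
W(y) = -(4 + 3*sqrt(6))**2/399 (W(y) = ((4 + 3*sqrt(6))**2/3)/(-133) = ((4 + 3*sqrt(6))**2/3)*(-1/133) = -(4 + 3*sqrt(6))**2/399)
1/(sqrt(W(-77) - 3938)) - 37355 = 1/(sqrt((-10/57 - 8*sqrt(6)/133) - 3938)) - 37355 = 1/(sqrt(-224476/57 - 8*sqrt(6)/133)) - 37355 = 1/sqrt(-224476/57 - 8*sqrt(6)/133) - 37355 = -37355 + 1/sqrt(-224476/57 - 8*sqrt(6)/133)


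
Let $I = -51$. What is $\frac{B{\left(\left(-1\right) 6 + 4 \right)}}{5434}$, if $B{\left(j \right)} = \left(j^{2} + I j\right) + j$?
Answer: $\frac{4}{209} \approx 0.019139$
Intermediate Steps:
$B{\left(j \right)} = j^{2} - 50 j$ ($B{\left(j \right)} = \left(j^{2} - 51 j\right) + j = j^{2} - 50 j$)
$\frac{B{\left(\left(-1\right) 6 + 4 \right)}}{5434} = \frac{\left(\left(-1\right) 6 + 4\right) \left(-50 + \left(\left(-1\right) 6 + 4\right)\right)}{5434} = \left(-6 + 4\right) \left(-50 + \left(-6 + 4\right)\right) \frac{1}{5434} = - 2 \left(-50 - 2\right) \frac{1}{5434} = \left(-2\right) \left(-52\right) \frac{1}{5434} = 104 \cdot \frac{1}{5434} = \frac{4}{209}$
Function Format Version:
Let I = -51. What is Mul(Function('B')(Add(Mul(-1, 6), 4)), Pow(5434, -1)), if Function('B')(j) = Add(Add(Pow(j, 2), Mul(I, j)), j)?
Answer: Rational(4, 209) ≈ 0.019139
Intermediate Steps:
Function('B')(j) = Add(Pow(j, 2), Mul(-50, j)) (Function('B')(j) = Add(Add(Pow(j, 2), Mul(-51, j)), j) = Add(Pow(j, 2), Mul(-50, j)))
Mul(Function('B')(Add(Mul(-1, 6), 4)), Pow(5434, -1)) = Mul(Mul(Add(Mul(-1, 6), 4), Add(-50, Add(Mul(-1, 6), 4))), Pow(5434, -1)) = Mul(Mul(Add(-6, 4), Add(-50, Add(-6, 4))), Rational(1, 5434)) = Mul(Mul(-2, Add(-50, -2)), Rational(1, 5434)) = Mul(Mul(-2, -52), Rational(1, 5434)) = Mul(104, Rational(1, 5434)) = Rational(4, 209)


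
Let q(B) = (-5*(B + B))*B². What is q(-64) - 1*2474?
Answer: 2618966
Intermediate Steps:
q(B) = -10*B³ (q(B) = (-10*B)*B² = -10*B³)
q(-64) - 1*2474 = -10*(-64)³ - 1*2474 = -10*(-262144) - 2474 = 2621440 - 2474 = 2618966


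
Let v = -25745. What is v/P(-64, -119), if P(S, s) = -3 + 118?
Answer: -5149/23 ≈ -223.87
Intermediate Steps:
P(S, s) = 115
v/P(-64, -119) = -25745/115 = -25745*1/115 = -5149/23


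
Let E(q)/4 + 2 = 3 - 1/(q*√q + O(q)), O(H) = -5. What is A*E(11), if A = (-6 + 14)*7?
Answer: 145712/653 - 1232*√11/653 ≈ 216.89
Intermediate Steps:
A = 56 (A = 8*7 = 56)
E(q) = 4 - 4/(-5 + q^(3/2)) (E(q) = -8 + 4*(3 - 1/(q*√q - 5)) = -8 + 4*(3 - 1/(q^(3/2) - 5)) = -8 + 4*(3 - 1/(-5 + q^(3/2))) = -8 + (12 - 4/(-5 + q^(3/2))) = 4 - 4/(-5 + q^(3/2)))
A*E(11) = 56*(4*(-6 + 11^(3/2))/(-5 + 11^(3/2))) = 56*(4*(-6 + 11*√11)/(-5 + 11*√11)) = 224*(-6 + 11*√11)/(-5 + 11*√11)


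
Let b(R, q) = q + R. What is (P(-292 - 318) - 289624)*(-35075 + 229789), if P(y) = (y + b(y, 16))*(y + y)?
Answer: 229617652784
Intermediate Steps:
b(R, q) = R + q
P(y) = 2*y*(16 + 2*y) (P(y) = (y + (y + 16))*(y + y) = (y + (16 + y))*(2*y) = (16 + 2*y)*(2*y) = 2*y*(16 + 2*y))
(P(-292 - 318) - 289624)*(-35075 + 229789) = (4*(-292 - 318)*(8 + (-292 - 318)) - 289624)*(-35075 + 229789) = (4*(-610)*(8 - 610) - 289624)*194714 = (4*(-610)*(-602) - 289624)*194714 = (1468880 - 289624)*194714 = 1179256*194714 = 229617652784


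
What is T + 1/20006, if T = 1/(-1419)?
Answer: -18587/28388514 ≈ -0.00065474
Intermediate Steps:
T = -1/1419 ≈ -0.00070472
T + 1/20006 = -1/1419 + 1/20006 = -18587/28388514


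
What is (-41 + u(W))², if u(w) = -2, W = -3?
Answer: 1849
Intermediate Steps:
(-41 + u(W))² = (-41 - 2)² = (-43)² = 1849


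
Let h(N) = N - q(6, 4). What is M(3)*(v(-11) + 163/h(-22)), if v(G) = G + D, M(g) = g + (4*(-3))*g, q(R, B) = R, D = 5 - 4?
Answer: 14619/28 ≈ 522.11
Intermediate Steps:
D = 1
M(g) = -11*g (M(g) = g - 12*g = -11*g)
v(G) = 1 + G (v(G) = G + 1 = 1 + G)
h(N) = -6 + N (h(N) = N - 1*6 = N - 6 = -6 + N)
M(3)*(v(-11) + 163/h(-22)) = (-11*3)*((1 - 11) + 163/(-6 - 22)) = -33*(-10 + 163/(-28)) = -33*(-10 + 163*(-1/28)) = -33*(-10 - 163/28) = -33*(-443/28) = 14619/28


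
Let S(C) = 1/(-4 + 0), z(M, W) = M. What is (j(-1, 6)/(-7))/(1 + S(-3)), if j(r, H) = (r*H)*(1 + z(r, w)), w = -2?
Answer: 0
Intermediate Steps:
j(r, H) = H*r*(1 + r) (j(r, H) = (r*H)*(1 + r) = (H*r)*(1 + r) = H*r*(1 + r))
S(C) = -1/4 (S(C) = 1/(-4) = -1/4)
(j(-1, 6)/(-7))/(1 + S(-3)) = ((6*(-1)*(1 - 1))/(-7))/(1 - 1/4) = (-6*(-1)*0/7)/(3/4) = -1/7*0*(4/3) = 0*(4/3) = 0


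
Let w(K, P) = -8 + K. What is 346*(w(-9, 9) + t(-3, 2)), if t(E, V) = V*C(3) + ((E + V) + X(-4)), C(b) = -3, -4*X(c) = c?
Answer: -7958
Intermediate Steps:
X(c) = -c/4
t(E, V) = 1 + E - 2*V (t(E, V) = V*(-3) + ((E + V) - 1/4*(-4)) = -3*V + ((E + V) + 1) = -3*V + (1 + E + V) = 1 + E - 2*V)
346*(w(-9, 9) + t(-3, 2)) = 346*((-8 - 9) + (1 - 3 - 2*2)) = 346*(-17 + (1 - 3 - 4)) = 346*(-17 - 6) = 346*(-23) = -7958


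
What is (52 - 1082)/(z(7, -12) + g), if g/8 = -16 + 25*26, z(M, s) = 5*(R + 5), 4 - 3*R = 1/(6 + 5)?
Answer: -16995/84208 ≈ -0.20182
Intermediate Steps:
R = 43/33 (R = 4/3 - 1/(3*(6 + 5)) = 4/3 - ⅓/11 = 4/3 - ⅓*1/11 = 4/3 - 1/33 = 43/33 ≈ 1.3030)
z(M, s) = 1040/33 (z(M, s) = 5*(43/33 + 5) = 5*(208/33) = 1040/33)
g = 5072 (g = 8*(-16 + 25*26) = 8*(-16 + 650) = 8*634 = 5072)
(52 - 1082)/(z(7, -12) + g) = (52 - 1082)/(1040/33 + 5072) = -1030/168416/33 = -1030*33/168416 = -16995/84208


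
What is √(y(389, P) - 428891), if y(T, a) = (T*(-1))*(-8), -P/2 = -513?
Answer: I*√425779 ≈ 652.52*I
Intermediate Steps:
P = 1026 (P = -2*(-513) = 1026)
y(T, a) = 8*T (y(T, a) = -T*(-8) = 8*T)
√(y(389, P) - 428891) = √(8*389 - 428891) = √(3112 - 428891) = √(-425779) = I*√425779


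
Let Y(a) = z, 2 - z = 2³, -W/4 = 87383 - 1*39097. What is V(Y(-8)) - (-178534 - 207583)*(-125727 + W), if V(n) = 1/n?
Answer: -738729083443/6 ≈ -1.2312e+11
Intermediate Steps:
W = -193144 (W = -4*(87383 - 1*39097) = -4*(87383 - 39097) = -4*48286 = -193144)
z = -6 (z = 2 - 1*2³ = 2 - 1*8 = 2 - 8 = -6)
Y(a) = -6
V(Y(-8)) - (-178534 - 207583)*(-125727 + W) = 1/(-6) - (-178534 - 207583)*(-125727 - 193144) = -⅙ - (-386117)*(-318871) = -⅙ - 1*123121513907 = -⅙ - 123121513907 = -738729083443/6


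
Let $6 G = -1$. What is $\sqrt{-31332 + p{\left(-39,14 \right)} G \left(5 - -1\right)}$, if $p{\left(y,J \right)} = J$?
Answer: $i \sqrt{31346} \approx 177.05 i$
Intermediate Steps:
$G = - \frac{1}{6}$ ($G = \frac{1}{6} \left(-1\right) = - \frac{1}{6} \approx -0.16667$)
$\sqrt{-31332 + p{\left(-39,14 \right)} G \left(5 - -1\right)} = \sqrt{-31332 + 14 \left(- \frac{5 - -1}{6}\right)} = \sqrt{-31332 + 14 \left(- \frac{5 + 1}{6}\right)} = \sqrt{-31332 + 14 \left(\left(- \frac{1}{6}\right) 6\right)} = \sqrt{-31332 + 14 \left(-1\right)} = \sqrt{-31332 - 14} = \sqrt{-31346} = i \sqrt{31346}$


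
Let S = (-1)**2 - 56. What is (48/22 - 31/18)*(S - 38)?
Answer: -2821/66 ≈ -42.742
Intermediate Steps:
S = -55 (S = 1 - 56 = -55)
(48/22 - 31/18)*(S - 38) = (48/22 - 31/18)*(-55 - 38) = (48*(1/22) - 31*1/18)*(-93) = (24/11 - 31/18)*(-93) = (91/198)*(-93) = -2821/66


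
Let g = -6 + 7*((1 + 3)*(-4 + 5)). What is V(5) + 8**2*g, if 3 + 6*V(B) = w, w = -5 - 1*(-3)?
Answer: 8443/6 ≈ 1407.2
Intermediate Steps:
w = -2 (w = -5 + 3 = -2)
V(B) = -5/6 (V(B) = -1/2 + (1/6)*(-2) = -1/2 - 1/3 = -5/6)
g = 22 (g = -6 + 7*(4*1) = -6 + 7*4 = -6 + 28 = 22)
V(5) + 8**2*g = -5/6 + 8**2*22 = -5/6 + 64*22 = -5/6 + 1408 = 8443/6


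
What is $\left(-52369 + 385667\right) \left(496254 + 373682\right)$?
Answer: $289947928928$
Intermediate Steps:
$\left(-52369 + 385667\right) \left(496254 + 373682\right) = 333298 \cdot 869936 = 289947928928$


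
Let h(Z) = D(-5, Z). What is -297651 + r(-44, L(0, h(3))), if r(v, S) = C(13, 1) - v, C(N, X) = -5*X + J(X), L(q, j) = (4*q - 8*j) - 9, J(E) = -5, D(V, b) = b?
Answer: -297617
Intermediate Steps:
h(Z) = Z
L(q, j) = -9 - 8*j + 4*q (L(q, j) = (-8*j + 4*q) - 9 = -9 - 8*j + 4*q)
C(N, X) = -5 - 5*X (C(N, X) = -5*X - 5 = -5 - 5*X)
r(v, S) = -10 - v (r(v, S) = (-5 - 5*1) - v = (-5 - 5) - v = -10 - v)
-297651 + r(-44, L(0, h(3))) = -297651 + (-10 - 1*(-44)) = -297651 + (-10 + 44) = -297651 + 34 = -297617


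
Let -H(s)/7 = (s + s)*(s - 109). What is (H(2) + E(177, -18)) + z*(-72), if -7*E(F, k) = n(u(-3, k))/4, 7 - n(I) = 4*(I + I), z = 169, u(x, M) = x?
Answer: -256847/28 ≈ -9173.1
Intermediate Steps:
n(I) = 7 - 8*I (n(I) = 7 - 4*(I + I) = 7 - 4*2*I = 7 - 8*I)
H(s) = -14*s*(-109 + s) (H(s) = -7*(s + s)*(s - 109) = -7*2*s*(-109 + s) = -14*s*(-109 + s))
E(F, k) = -31/28 (E(F, k) = -(7 - 8*(-3))/(7*4) = -(7 + 24)/(7*4) = -31/(7*4) = -1/7*31/4 = -31/28)
(H(2) + E(177, -18)) + z*(-72) = (14*2*(109 - 1*2) - 31/28) + 169*(-72) = (14*2*(109 - 2) - 31/28) - 12168 = (14*2*107 - 31/28) - 12168 = (2996 - 31/28) - 12168 = 83857/28 - 12168 = -256847/28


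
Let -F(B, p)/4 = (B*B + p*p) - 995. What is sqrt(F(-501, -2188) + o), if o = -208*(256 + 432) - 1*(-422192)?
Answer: 2*I*sqrt(4967578) ≈ 4457.6*I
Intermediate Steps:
o = 279088 (o = -208*688 + 422192 = -143104 + 422192 = 279088)
F(B, p) = 3980 - 4*B**2 - 4*p**2 (F(B, p) = -4*((B*B + p*p) - 995) = -4*((B**2 + p**2) - 995) = -4*(-995 + B**2 + p**2) = 3980 - 4*B**2 - 4*p**2)
sqrt(F(-501, -2188) + o) = sqrt((3980 - 4*(-501)**2 - 4*(-2188)**2) + 279088) = sqrt((3980 - 4*251001 - 4*4787344) + 279088) = sqrt((3980 - 1004004 - 19149376) + 279088) = sqrt(-20149400 + 279088) = sqrt(-19870312) = 2*I*sqrt(4967578)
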